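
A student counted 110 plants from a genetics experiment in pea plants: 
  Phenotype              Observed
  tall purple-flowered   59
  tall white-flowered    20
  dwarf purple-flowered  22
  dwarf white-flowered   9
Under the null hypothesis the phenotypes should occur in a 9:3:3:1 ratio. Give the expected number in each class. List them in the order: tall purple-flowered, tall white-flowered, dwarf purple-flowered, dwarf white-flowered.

61.875, 20.625, 20.625, 6.875

The 9:3:3:1 ratio has 16 parts, so with N = 110 the expected counts are:
  tall purple-flowered: 110 × 9/16 = 61.875
  tall white-flowered: 110 × 3/16 = 20.625
  dwarf purple-flowered: 110 × 3/16 = 20.625
  dwarf white-flowered: 110 × 1/16 = 6.875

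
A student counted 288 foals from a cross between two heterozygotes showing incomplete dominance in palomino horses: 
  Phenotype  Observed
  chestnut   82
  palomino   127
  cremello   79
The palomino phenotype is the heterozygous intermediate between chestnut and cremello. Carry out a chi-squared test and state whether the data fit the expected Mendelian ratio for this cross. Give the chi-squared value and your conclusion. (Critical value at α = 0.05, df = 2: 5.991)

With incomplete dominance, a heterozygote × heterozygote cross gives a 1:2:1 phenotypic ratio.
Under the 1:2:1 hypothesis (Σ ratio = 4, N = 288):
  chestnut: 288 × 1/4 = 72
  palomino: 288 × 2/4 = 144
  cremello: 288 × 1/4 = 72
χ² = Σ (O − E)² / E
  chestnut: (82 − 72)² / 72 = 1.3889
  palomino: (127 − 144)² / 144 = 2.0069
  cremello: (79 − 72)² / 72 = 0.6806
χ² = 1.3889 + 2.0069 + 0.6806 = 4.0764 ≈ 4.076
Degrees of freedom = 3 − 1 = 2; critical value at α = 0.05 is 5.991.
Since 4.076 < 5.991, we fail to reject the null hypothesis — the data are consistent with the 1:2:1 ratio.

4.076; consistent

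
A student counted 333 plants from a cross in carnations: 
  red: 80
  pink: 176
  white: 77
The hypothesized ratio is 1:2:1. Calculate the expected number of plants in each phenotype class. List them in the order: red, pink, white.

Expected counts for N = 333 under a 1:2:1 ratio (total parts = 4):
  red: 333 × 1/4 = 83.25
  pink: 333 × 2/4 = 166.5
  white: 333 × 1/4 = 83.25

83.25, 166.5, 83.25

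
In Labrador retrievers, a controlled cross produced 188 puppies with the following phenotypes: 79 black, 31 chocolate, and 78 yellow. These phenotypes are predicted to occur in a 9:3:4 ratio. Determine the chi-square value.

Total ratio parts = 16. Expected numbers out of 188:
  black: 188 × 9/16 = 105.75
  chocolate: 188 × 3/16 = 35.25
  yellow: 188 × 4/16 = 47
χ² = Σ (O − E)² / E
  black: (79 − 105.75)² / 105.75 = 6.7665
  chocolate: (31 − 35.25)² / 35.25 = 0.5124
  yellow: (78 − 47)² / 47 = 20.4468
χ² = 6.7665 + 0.5124 + 20.4468 = 27.7257 ≈ 27.726

27.726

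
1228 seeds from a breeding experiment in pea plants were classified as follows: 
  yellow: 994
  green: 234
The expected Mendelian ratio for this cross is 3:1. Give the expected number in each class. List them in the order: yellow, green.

Under the 3:1 hypothesis (Σ ratio = 4, N = 1228):
  yellow: 1228 × 3/4 = 921
  green: 1228 × 1/4 = 307

921, 307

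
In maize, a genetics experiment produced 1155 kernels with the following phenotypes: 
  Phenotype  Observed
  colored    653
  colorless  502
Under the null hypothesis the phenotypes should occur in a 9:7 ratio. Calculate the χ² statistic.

The 9:7 ratio has 16 parts, so with N = 1155 the expected counts are:
  colored: 1155 × 9/16 = 649.6875
  colorless: 1155 × 7/16 = 505.3125
χ² = Σ (O − E)² / E
  colored: (653 − 649.6875)² / 649.6875 = 0.0169
  colorless: (502 − 505.3125)² / 505.3125 = 0.0217
χ² = 0.0169 + 0.0217 = 0.0386 ≈ 0.039

0.039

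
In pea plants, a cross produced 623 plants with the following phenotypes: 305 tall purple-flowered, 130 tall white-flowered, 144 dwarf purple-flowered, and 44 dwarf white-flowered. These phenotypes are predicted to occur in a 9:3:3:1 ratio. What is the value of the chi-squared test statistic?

14.366

The 9:3:3:1 ratio has 16 parts, so with N = 623 the expected counts are:
  tall purple-flowered: 623 × 9/16 = 350.4375
  tall white-flowered: 623 × 3/16 = 116.8125
  dwarf purple-flowered: 623 × 3/16 = 116.8125
  dwarf white-flowered: 623 × 1/16 = 38.9375
χ² = Σ (O − E)² / E
  tall purple-flowered: (305 − 350.4375)² / 350.4375 = 5.8914
  tall white-flowered: (130 − 116.8125)² / 116.8125 = 1.4888
  dwarf purple-flowered: (144 − 116.8125)² / 116.8125 = 6.3277
  dwarf white-flowered: (44 − 38.9375)² / 38.9375 = 0.6582
χ² = 5.8914 + 1.4888 + 6.3277 + 0.6582 = 14.3661 ≈ 14.366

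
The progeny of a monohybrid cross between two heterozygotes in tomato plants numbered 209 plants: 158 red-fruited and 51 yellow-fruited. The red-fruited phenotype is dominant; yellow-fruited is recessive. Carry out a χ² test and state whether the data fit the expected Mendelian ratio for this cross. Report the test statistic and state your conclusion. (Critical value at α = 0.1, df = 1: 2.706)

For a monohybrid cross between heterozygotes with complete dominance, the expected phenotypic ratio is 3:1.
Expected counts for N = 209 under a 3:1 ratio (total parts = 4):
  red-fruited: 209 × 3/4 = 156.75
  yellow-fruited: 209 × 1/4 = 52.25
χ² = Σ (O − E)² / E
  red-fruited: (158 − 156.75)² / 156.75 = 0.0100
  yellow-fruited: (51 − 52.25)² / 52.25 = 0.0299
χ² = 0.0100 + 0.0299 = 0.0399 ≈ 0.040
Degrees of freedom = 2 − 1 = 1; critical value at α = 0.1 is 2.706.
Since 0.040 < 2.706, we fail to reject the null hypothesis — the data are consistent with the 3:1 ratio.

0.040; consistent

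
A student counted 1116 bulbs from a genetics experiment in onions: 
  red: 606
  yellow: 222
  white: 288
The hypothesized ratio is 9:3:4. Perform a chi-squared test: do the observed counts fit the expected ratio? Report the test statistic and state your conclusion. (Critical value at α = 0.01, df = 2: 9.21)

The 9:3:4 ratio has 16 parts, so with N = 1116 the expected counts are:
  red: 1116 × 9/16 = 627.75
  yellow: 1116 × 3/16 = 209.25
  white: 1116 × 4/16 = 279
χ² = Σ (O − E)² / E
  red: (606 − 627.75)² / 627.75 = 0.7536
  yellow: (222 − 209.25)² / 209.25 = 0.7769
  white: (288 − 279)² / 279 = 0.2903
χ² = 0.7536 + 0.7769 + 0.2903 = 1.8208 ≈ 1.821
Degrees of freedom = 3 − 1 = 2; critical value at α = 0.01 is 9.21.
Since 1.821 < 9.21, we fail to reject the null hypothesis — the data are consistent with the 9:3:4 ratio.

1.821; consistent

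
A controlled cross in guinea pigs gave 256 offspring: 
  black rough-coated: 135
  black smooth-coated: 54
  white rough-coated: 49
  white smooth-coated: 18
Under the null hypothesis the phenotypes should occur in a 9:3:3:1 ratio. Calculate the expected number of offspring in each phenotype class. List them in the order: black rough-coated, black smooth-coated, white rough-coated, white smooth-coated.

The 9:3:3:1 ratio has 16 parts, so with N = 256 the expected counts are:
  black rough-coated: 256 × 9/16 = 144
  black smooth-coated: 256 × 3/16 = 48
  white rough-coated: 256 × 3/16 = 48
  white smooth-coated: 256 × 1/16 = 16

144, 48, 48, 16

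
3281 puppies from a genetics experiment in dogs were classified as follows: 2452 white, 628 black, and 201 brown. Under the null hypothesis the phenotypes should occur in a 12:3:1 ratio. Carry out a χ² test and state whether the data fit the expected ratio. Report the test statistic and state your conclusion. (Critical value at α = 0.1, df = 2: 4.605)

Total ratio parts = 16. Expected numbers out of 3281:
  white: 3281 × 12/16 = 2460.75
  black: 3281 × 3/16 = 615.1875
  brown: 3281 × 1/16 = 205.0625
χ² = Σ (O − E)² / E
  white: (2452 − 2460.75)² / 2460.75 = 0.0311
  black: (628 − 615.1875)² / 615.1875 = 0.2668
  brown: (201 − 205.0625)² / 205.0625 = 0.0805
χ² = 0.0311 + 0.2668 + 0.0805 = 0.3784 ≈ 0.378
Degrees of freedom = 3 − 1 = 2; critical value at α = 0.1 is 4.605.
Since 0.378 < 4.605, we fail to reject the null hypothesis — the data are consistent with the 12:3:1 ratio.

0.378; consistent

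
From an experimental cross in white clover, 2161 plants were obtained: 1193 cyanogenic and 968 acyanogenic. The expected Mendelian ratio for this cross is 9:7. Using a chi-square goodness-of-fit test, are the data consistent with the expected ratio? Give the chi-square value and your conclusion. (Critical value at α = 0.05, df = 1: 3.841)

The 9:7 ratio has 16 parts, so with N = 2161 the expected counts are:
  cyanogenic: 2161 × 9/16 = 1215.5625
  acyanogenic: 2161 × 7/16 = 945.4375
χ² = Σ (O − E)² / E
  cyanogenic: (1193 − 1215.5625)² / 1215.5625 = 0.4188
  acyanogenic: (968 − 945.4375)² / 945.4375 = 0.5384
χ² = 0.4188 + 0.5384 = 0.9572 ≈ 0.957
Degrees of freedom = 2 − 1 = 1; critical value at α = 0.05 is 3.841.
Since 0.957 < 3.841, we fail to reject the null hypothesis — the data are consistent with the 9:7 ratio.

0.957; consistent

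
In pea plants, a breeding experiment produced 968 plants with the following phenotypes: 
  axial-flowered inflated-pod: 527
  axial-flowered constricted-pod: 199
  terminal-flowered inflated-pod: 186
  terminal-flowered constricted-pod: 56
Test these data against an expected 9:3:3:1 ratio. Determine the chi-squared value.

Total ratio parts = 16. Expected numbers out of 968:
  axial-flowered inflated-pod: 968 × 9/16 = 544.5
  axial-flowered constricted-pod: 968 × 3/16 = 181.5
  terminal-flowered inflated-pod: 968 × 3/16 = 181.5
  terminal-flowered constricted-pod: 968 × 1/16 = 60.5
χ² = Σ (O − E)² / E
  axial-flowered inflated-pod: (527 − 544.5)² / 544.5 = 0.5624
  axial-flowered constricted-pod: (199 − 181.5)² / 181.5 = 1.6873
  terminal-flowered inflated-pod: (186 − 181.5)² / 181.5 = 0.1116
  terminal-flowered constricted-pod: (56 − 60.5)² / 60.5 = 0.3347
χ² = 0.5624 + 1.6873 + 0.1116 + 0.3347 = 2.696

2.696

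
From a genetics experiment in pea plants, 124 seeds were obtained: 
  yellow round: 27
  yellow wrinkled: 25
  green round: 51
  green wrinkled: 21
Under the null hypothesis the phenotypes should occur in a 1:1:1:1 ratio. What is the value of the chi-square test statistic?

Expected counts for N = 124 under a 1:1:1:1 ratio (total parts = 4):
  yellow round: 124 × 1/4 = 31
  yellow wrinkled: 124 × 1/4 = 31
  green round: 124 × 1/4 = 31
  green wrinkled: 124 × 1/4 = 31
χ² = Σ (O − E)² / E
  yellow round: (27 − 31)² / 31 = 0.5161
  yellow wrinkled: (25 − 31)² / 31 = 1.1613
  green round: (51 − 31)² / 31 = 12.9032
  green wrinkled: (21 − 31)² / 31 = 3.2258
χ² = 0.5161 + 1.1613 + 12.9032 + 3.2258 = 17.8064 ≈ 17.806

17.806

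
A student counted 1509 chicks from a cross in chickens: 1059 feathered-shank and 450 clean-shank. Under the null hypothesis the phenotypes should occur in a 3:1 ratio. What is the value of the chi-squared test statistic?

18.706

The 3:1 ratio has 4 parts, so with N = 1509 the expected counts are:
  feathered-shank: 1509 × 3/4 = 1131.75
  clean-shank: 1509 × 1/4 = 377.25
χ² = Σ (O − E)² / E
  feathered-shank: (1059 − 1131.75)² / 1131.75 = 4.6764
  clean-shank: (450 − 377.25)² / 377.25 = 14.0293
χ² = 4.6764 + 14.0293 = 18.7057 ≈ 18.706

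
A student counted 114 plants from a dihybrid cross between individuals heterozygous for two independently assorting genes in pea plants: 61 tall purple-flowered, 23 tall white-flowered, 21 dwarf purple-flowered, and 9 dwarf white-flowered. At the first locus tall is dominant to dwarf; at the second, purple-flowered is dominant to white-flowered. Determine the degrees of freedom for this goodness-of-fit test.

3

A dihybrid F₂ with independent assortment and complete dominance at both loci gives a 9:3:3:1 phenotypic ratio.
A goodness-of-fit test with 4 phenotype classes has df = 4 − 1 = 3.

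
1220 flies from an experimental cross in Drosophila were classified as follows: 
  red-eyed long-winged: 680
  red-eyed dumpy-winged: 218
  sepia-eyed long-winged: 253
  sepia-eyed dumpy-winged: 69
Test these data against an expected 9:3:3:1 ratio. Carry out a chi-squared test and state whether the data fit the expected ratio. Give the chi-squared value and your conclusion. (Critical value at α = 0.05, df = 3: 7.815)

Expected counts for N = 1220 under a 9:3:3:1 ratio (total parts = 16):
  red-eyed long-winged: 1220 × 9/16 = 686.25
  red-eyed dumpy-winged: 1220 × 3/16 = 228.75
  sepia-eyed long-winged: 1220 × 3/16 = 228.75
  sepia-eyed dumpy-winged: 1220 × 1/16 = 76.25
χ² = Σ (O − E)² / E
  red-eyed long-winged: (680 − 686.25)² / 686.25 = 0.0569
  red-eyed dumpy-winged: (218 − 228.75)² / 228.75 = 0.5052
  sepia-eyed long-winged: (253 − 228.75)² / 228.75 = 2.5708
  sepia-eyed dumpy-winged: (69 − 76.25)² / 76.25 = 0.6893
χ² = 0.0569 + 0.5052 + 2.5708 + 0.6893 = 3.8222 ≈ 3.822
Degrees of freedom = 4 − 1 = 3; critical value at α = 0.05 is 7.815.
Since 3.822 < 7.815, we fail to reject the null hypothesis — the data are consistent with the 9:3:3:1 ratio.

3.822; consistent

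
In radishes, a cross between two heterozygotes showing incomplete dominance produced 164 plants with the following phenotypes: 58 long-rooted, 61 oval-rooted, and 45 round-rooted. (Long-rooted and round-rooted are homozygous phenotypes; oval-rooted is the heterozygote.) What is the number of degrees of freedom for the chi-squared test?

2

With incomplete dominance, a heterozygote × heterozygote cross gives a 1:2:1 phenotypic ratio.
A goodness-of-fit test with 3 phenotype classes has df = 3 − 1 = 2.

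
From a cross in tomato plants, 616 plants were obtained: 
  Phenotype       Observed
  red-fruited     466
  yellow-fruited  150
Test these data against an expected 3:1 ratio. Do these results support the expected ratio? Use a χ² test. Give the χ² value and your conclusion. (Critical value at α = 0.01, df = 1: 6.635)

0.139; consistent

Expected counts for N = 616 under a 3:1 ratio (total parts = 4):
  red-fruited: 616 × 3/4 = 462
  yellow-fruited: 616 × 1/4 = 154
χ² = Σ (O − E)² / E
  red-fruited: (466 − 462)² / 462 = 0.0346
  yellow-fruited: (150 − 154)² / 154 = 0.1039
χ² = 0.0346 + 0.1039 = 0.1385 ≈ 0.139
Degrees of freedom = 2 − 1 = 1; critical value at α = 0.01 is 6.635.
Since 0.139 < 6.635, we fail to reject the null hypothesis — the data are consistent with the 3:1 ratio.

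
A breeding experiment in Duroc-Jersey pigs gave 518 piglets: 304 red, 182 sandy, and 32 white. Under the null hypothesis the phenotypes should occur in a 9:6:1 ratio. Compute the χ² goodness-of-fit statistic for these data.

The 9:6:1 ratio has 16 parts, so with N = 518 the expected counts are:
  red: 518 × 9/16 = 291.375
  sandy: 518 × 6/16 = 194.25
  white: 518 × 1/16 = 32.375
χ² = Σ (O − E)² / E
  red: (304 − 291.375)² / 291.375 = 0.5470
  sandy: (182 − 194.25)² / 194.25 = 0.7725
  white: (32 − 32.375)² / 32.375 = 0.0043
χ² = 0.5470 + 0.7725 + 0.0043 = 1.3238 ≈ 1.324

1.324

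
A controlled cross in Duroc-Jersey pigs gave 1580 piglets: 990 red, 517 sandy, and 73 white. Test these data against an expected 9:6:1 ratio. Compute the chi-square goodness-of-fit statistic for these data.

27.870

The 9:6:1 ratio has 16 parts, so with N = 1580 the expected counts are:
  red: 1580 × 9/16 = 888.75
  sandy: 1580 × 6/16 = 592.5
  white: 1580 × 1/16 = 98.75
χ² = Σ (O − E)² / E
  red: (990 − 888.75)² / 888.75 = 11.5348
  sandy: (517 − 592.5)² / 592.5 = 9.6207
  white: (73 − 98.75)² / 98.75 = 6.7146
χ² = 11.5348 + 9.6207 + 6.7146 = 27.8701 ≈ 27.870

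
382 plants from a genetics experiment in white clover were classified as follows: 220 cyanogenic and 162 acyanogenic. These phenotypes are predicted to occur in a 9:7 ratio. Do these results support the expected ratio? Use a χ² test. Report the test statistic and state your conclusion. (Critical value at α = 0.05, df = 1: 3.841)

0.279; consistent

Total ratio parts = 16. Expected numbers out of 382:
  cyanogenic: 382 × 9/16 = 214.875
  acyanogenic: 382 × 7/16 = 167.125
χ² = Σ (O − E)² / E
  cyanogenic: (220 − 214.875)² / 214.875 = 0.1222
  acyanogenic: (162 − 167.125)² / 167.125 = 0.1572
χ² = 0.1222 + 0.1572 = 0.2794 ≈ 0.279
Degrees of freedom = 2 − 1 = 1; critical value at α = 0.05 is 3.841.
Since 0.279 < 3.841, we fail to reject the null hypothesis — the data are consistent with the 9:7 ratio.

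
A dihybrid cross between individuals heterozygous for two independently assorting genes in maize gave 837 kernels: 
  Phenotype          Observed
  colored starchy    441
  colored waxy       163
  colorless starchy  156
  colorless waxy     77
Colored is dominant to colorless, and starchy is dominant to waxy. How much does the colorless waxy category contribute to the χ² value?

A dihybrid F₂ with independent assortment and complete dominance at both loci gives a 9:3:3:1 phenotypic ratio.
Total ratio parts = 16. Expected numbers out of 837:
  colored starchy: 837 × 9/16 = 470.8125
  colored waxy: 837 × 3/16 = 156.9375
  colorless starchy: 837 × 3/16 = 156.9375
  colorless waxy: 837 × 1/16 = 52.3125
Contribution of colorless waxy: (77 − 52.3125)² / 52.3125 = 11.6506

11.651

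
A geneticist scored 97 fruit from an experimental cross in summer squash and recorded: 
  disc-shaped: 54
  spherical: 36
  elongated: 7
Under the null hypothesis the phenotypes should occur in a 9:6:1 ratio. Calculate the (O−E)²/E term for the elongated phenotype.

0.145

Expected counts for N = 97 under a 9:6:1 ratio (total parts = 16):
  disc-shaped: 97 × 9/16 = 54.5625
  spherical: 97 × 6/16 = 36.375
  elongated: 97 × 1/16 = 6.0625
Contribution of elongated: (7 − 6.0625)² / 6.0625 = 0.1450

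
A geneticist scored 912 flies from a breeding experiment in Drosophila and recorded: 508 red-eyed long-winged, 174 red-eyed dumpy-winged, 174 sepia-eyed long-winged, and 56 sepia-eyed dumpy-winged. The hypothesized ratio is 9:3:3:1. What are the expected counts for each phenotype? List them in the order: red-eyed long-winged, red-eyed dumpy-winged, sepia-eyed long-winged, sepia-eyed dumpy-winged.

Under the 9:3:3:1 hypothesis (Σ ratio = 16, N = 912):
  red-eyed long-winged: 912 × 9/16 = 513
  red-eyed dumpy-winged: 912 × 3/16 = 171
  sepia-eyed long-winged: 912 × 3/16 = 171
  sepia-eyed dumpy-winged: 912 × 1/16 = 57

513, 171, 171, 57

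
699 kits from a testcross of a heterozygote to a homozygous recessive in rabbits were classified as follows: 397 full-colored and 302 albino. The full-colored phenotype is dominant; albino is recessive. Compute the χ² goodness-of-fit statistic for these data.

12.911

A testcross of a heterozygote (Aa × aa) gives a 1:1 phenotypic ratio.
Under the 1:1 hypothesis (Σ ratio = 2, N = 699):
  full-colored: 699 × 1/2 = 349.5
  albino: 699 × 1/2 = 349.5
χ² = Σ (O − E)² / E
  full-colored: (397 − 349.5)² / 349.5 = 6.4557
  albino: (302 − 349.5)² / 349.5 = 6.4557
χ² = 6.4557 + 6.4557 = 12.9114 ≈ 12.911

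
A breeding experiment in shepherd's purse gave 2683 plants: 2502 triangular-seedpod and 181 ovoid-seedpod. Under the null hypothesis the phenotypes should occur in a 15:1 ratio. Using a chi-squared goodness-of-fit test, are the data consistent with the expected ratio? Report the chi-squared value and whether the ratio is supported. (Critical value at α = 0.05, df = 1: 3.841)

1.127; consistent

Total ratio parts = 16. Expected numbers out of 2683:
  triangular-seedpod: 2683 × 15/16 = 2515.3125
  ovoid-seedpod: 2683 × 1/16 = 167.6875
χ² = Σ (O − E)² / E
  triangular-seedpod: (2502 − 2515.3125)² / 2515.3125 = 0.0705
  ovoid-seedpod: (181 − 167.6875)² / 167.6875 = 1.0569
χ² = 0.0705 + 1.0569 = 1.1274 ≈ 1.127
Degrees of freedom = 2 − 1 = 1; critical value at α = 0.05 is 3.841.
Since 1.127 < 3.841, we fail to reject the null hypothesis — the data are consistent with the 15:1 ratio.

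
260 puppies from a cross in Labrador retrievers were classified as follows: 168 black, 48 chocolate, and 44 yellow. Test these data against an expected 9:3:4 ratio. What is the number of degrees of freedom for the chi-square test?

2

A goodness-of-fit test with 3 phenotype classes has df = 3 − 1 = 2.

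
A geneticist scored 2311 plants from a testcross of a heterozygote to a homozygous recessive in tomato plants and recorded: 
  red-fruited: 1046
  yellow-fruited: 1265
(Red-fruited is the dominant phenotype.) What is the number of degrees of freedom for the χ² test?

1

A testcross of a heterozygote (Aa × aa) gives a 1:1 phenotypic ratio.
A goodness-of-fit test with 2 phenotype classes has df = 2 − 1 = 1.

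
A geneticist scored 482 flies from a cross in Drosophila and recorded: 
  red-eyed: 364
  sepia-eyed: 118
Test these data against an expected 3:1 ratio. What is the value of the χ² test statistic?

0.069

Total ratio parts = 4. Expected numbers out of 482:
  red-eyed: 482 × 3/4 = 361.5
  sepia-eyed: 482 × 1/4 = 120.5
χ² = Σ (O − E)² / E
  red-eyed: (364 − 361.5)² / 361.5 = 0.0173
  sepia-eyed: (118 − 120.5)² / 120.5 = 0.0519
χ² = 0.0173 + 0.0519 = 0.0692 ≈ 0.069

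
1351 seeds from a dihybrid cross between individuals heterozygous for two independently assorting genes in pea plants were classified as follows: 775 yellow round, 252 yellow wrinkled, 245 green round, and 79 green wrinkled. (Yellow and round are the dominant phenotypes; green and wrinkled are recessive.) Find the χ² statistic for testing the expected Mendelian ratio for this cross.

A dihybrid F₂ with independent assortment and complete dominance at both loci gives a 9:3:3:1 phenotypic ratio.
Expected counts for N = 1351 under a 9:3:3:1 ratio (total parts = 16):
  yellow round: 1351 × 9/16 = 759.9375
  yellow wrinkled: 1351 × 3/16 = 253.3125
  green round: 1351 × 3/16 = 253.3125
  green wrinkled: 1351 × 1/16 = 84.4375
χ² = Σ (O − E)² / E
  yellow round: (775 − 759.9375)² / 759.9375 = 0.2985
  yellow wrinkled: (252 − 253.3125)² / 253.3125 = 0.0068
  green round: (245 − 253.3125)² / 253.3125 = 0.2728
  green wrinkled: (79 − 84.4375)² / 84.4375 = 0.3502
χ² = 0.2985 + 0.0068 + 0.2728 + 0.3502 = 0.9283 ≈ 0.928

0.928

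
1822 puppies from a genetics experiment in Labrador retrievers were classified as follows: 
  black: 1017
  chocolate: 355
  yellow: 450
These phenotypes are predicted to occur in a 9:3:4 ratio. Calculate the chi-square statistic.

0.651

The 9:3:4 ratio has 16 parts, so with N = 1822 the expected counts are:
  black: 1822 × 9/16 = 1024.875
  chocolate: 1822 × 3/16 = 341.625
  yellow: 1822 × 4/16 = 455.5
χ² = Σ (O − E)² / E
  black: (1017 − 1024.875)² / 1024.875 = 0.0605
  chocolate: (355 − 341.625)² / 341.625 = 0.5236
  yellow: (450 − 455.5)² / 455.5 = 0.0664
χ² = 0.0605 + 0.5236 + 0.0664 = 0.6505 ≈ 0.651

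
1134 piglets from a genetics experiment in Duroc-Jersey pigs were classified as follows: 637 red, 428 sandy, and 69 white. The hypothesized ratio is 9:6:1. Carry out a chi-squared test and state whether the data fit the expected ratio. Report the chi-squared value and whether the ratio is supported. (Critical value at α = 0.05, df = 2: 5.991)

Expected counts for N = 1134 under a 9:6:1 ratio (total parts = 16):
  red: 1134 × 9/16 = 637.875
  sandy: 1134 × 6/16 = 425.25
  white: 1134 × 1/16 = 70.875
χ² = Σ (O − E)² / E
  red: (637 − 637.875)² / 637.875 = 0.0012
  sandy: (428 − 425.25)² / 425.25 = 0.0178
  white: (69 − 70.875)² / 70.875 = 0.0496
χ² = 0.0012 + 0.0178 + 0.0496 = 0.0686 ≈ 0.069
Degrees of freedom = 3 − 1 = 2; critical value at α = 0.05 is 5.991.
Since 0.069 < 5.991, we fail to reject the null hypothesis — the data are consistent with the 9:6:1 ratio.

0.069; consistent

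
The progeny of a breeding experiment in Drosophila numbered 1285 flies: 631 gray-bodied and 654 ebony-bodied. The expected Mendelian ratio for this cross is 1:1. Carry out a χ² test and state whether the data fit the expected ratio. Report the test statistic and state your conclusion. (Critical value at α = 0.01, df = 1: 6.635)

0.412; consistent

Expected counts for N = 1285 under a 1:1 ratio (total parts = 2):
  gray-bodied: 1285 × 1/2 = 642.5
  ebony-bodied: 1285 × 1/2 = 642.5
χ² = Σ (O − E)² / E
  gray-bodied: (631 − 642.5)² / 642.5 = 0.2058
  ebony-bodied: (654 − 642.5)² / 642.5 = 0.2058
χ² = 0.2058 + 0.2058 = 0.4116 ≈ 0.412
Degrees of freedom = 2 − 1 = 1; critical value at α = 0.01 is 6.635.
Since 0.412 < 6.635, we fail to reject the null hypothesis — the data are consistent with the 1:1 ratio.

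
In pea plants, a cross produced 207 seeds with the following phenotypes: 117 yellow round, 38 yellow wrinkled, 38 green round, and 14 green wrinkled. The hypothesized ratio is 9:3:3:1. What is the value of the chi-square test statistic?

0.124

Under the 9:3:3:1 hypothesis (Σ ratio = 16, N = 207):
  yellow round: 207 × 9/16 = 116.4375
  yellow wrinkled: 207 × 3/16 = 38.8125
  green round: 207 × 3/16 = 38.8125
  green wrinkled: 207 × 1/16 = 12.9375
χ² = Σ (O − E)² / E
  yellow round: (117 − 116.4375)² / 116.4375 = 0.0027
  yellow wrinkled: (38 − 38.8125)² / 38.8125 = 0.0170
  green round: (38 − 38.8125)² / 38.8125 = 0.0170
  green wrinkled: (14 − 12.9375)² / 12.9375 = 0.0873
χ² = 0.0027 + 0.0170 + 0.0170 + 0.0873 = 0.124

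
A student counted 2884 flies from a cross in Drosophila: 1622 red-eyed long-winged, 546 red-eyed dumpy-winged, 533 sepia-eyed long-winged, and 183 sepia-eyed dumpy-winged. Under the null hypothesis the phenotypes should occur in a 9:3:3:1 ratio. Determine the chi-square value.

0.204

Expected counts for N = 2884 under a 9:3:3:1 ratio (total parts = 16):
  red-eyed long-winged: 2884 × 9/16 = 1622.25
  red-eyed dumpy-winged: 2884 × 3/16 = 540.75
  sepia-eyed long-winged: 2884 × 3/16 = 540.75
  sepia-eyed dumpy-winged: 2884 × 1/16 = 180.25
χ² = Σ (O − E)² / E
  red-eyed long-winged: (1622 − 1622.25)² / 1622.25 = 0.0000
  red-eyed dumpy-winged: (546 − 540.75)² / 540.75 = 0.0510
  sepia-eyed long-winged: (533 − 540.75)² / 540.75 = 0.1111
  sepia-eyed dumpy-winged: (183 − 180.25)² / 180.25 = 0.0420
χ² = 0.0000 + 0.0510 + 0.1111 + 0.0420 = 0.2041 ≈ 0.204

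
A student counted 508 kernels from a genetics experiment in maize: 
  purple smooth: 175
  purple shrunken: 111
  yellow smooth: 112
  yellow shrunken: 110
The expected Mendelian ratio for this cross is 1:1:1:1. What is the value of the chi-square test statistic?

Total ratio parts = 4. Expected numbers out of 508:
  purple smooth: 508 × 1/4 = 127
  purple shrunken: 508 × 1/4 = 127
  yellow smooth: 508 × 1/4 = 127
  yellow shrunken: 508 × 1/4 = 127
χ² = Σ (O − E)² / E
  purple smooth: (175 − 127)² / 127 = 18.1417
  purple shrunken: (111 − 127)² / 127 = 2.0157
  yellow smooth: (112 − 127)² / 127 = 1.7717
  yellow shrunken: (110 − 127)² / 127 = 2.2756
χ² = 18.1417 + 2.0157 + 1.7717 + 2.2756 = 24.2047 ≈ 24.205

24.205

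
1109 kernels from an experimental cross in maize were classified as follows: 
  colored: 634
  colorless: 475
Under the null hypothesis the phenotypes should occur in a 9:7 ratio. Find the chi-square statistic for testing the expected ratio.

0.380

Expected counts for N = 1109 under a 9:7 ratio (total parts = 16):
  colored: 1109 × 9/16 = 623.8125
  colorless: 1109 × 7/16 = 485.1875
χ² = Σ (O − E)² / E
  colored: (634 − 623.8125)² / 623.8125 = 0.1664
  colorless: (475 − 485.1875)² / 485.1875 = 0.2139
χ² = 0.1664 + 0.2139 = 0.3803 ≈ 0.380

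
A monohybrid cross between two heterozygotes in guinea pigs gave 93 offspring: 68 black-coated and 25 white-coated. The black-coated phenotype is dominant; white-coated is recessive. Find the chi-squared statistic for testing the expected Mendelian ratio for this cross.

0.176

For a monohybrid cross between heterozygotes with complete dominance, the expected phenotypic ratio is 3:1.
Total ratio parts = 4. Expected numbers out of 93:
  black-coated: 93 × 3/4 = 69.75
  white-coated: 93 × 1/4 = 23.25
χ² = Σ (O − E)² / E
  black-coated: (68 − 69.75)² / 69.75 = 0.0439
  white-coated: (25 − 23.25)² / 23.25 = 0.1317
χ² = 0.0439 + 0.1317 = 0.1756 ≈ 0.176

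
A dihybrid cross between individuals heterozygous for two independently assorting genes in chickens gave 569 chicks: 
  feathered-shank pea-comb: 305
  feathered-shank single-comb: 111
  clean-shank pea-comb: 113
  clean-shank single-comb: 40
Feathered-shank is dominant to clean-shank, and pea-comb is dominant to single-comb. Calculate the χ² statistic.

A dihybrid F₂ with independent assortment and complete dominance at both loci gives a 9:3:3:1 phenotypic ratio.
Expected counts for N = 569 under a 9:3:3:1 ratio (total parts = 16):
  feathered-shank pea-comb: 569 × 9/16 = 320.0625
  feathered-shank single-comb: 569 × 3/16 = 106.6875
  clean-shank pea-comb: 569 × 3/16 = 106.6875
  clean-shank single-comb: 569 × 1/16 = 35.5625
χ² = Σ (O − E)² / E
  feathered-shank pea-comb: (305 − 320.0625)² / 320.0625 = 0.7089
  feathered-shank single-comb: (111 − 106.6875)² / 106.6875 = 0.1743
  clean-shank pea-comb: (113 − 106.6875)² / 106.6875 = 0.3735
  clean-shank single-comb: (40 − 35.5625)² / 35.5625 = 0.5537
χ² = 0.7089 + 0.1743 + 0.3735 + 0.5537 = 1.8104 ≈ 1.810

1.810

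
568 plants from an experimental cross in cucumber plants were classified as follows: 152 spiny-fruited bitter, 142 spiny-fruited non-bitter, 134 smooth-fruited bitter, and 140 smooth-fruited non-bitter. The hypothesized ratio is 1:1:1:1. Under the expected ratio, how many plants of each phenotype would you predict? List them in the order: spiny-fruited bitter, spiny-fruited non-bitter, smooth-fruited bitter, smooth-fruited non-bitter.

Expected counts for N = 568 under a 1:1:1:1 ratio (total parts = 4):
  spiny-fruited bitter: 568 × 1/4 = 142
  spiny-fruited non-bitter: 568 × 1/4 = 142
  smooth-fruited bitter: 568 × 1/4 = 142
  smooth-fruited non-bitter: 568 × 1/4 = 142

142, 142, 142, 142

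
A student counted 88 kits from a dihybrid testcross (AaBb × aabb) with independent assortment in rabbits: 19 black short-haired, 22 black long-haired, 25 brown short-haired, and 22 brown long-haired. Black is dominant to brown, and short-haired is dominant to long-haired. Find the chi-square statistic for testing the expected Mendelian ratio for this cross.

0.818

A dihybrid testcross with independent assortment gives a 1:1:1:1 ratio.
Under the 1:1:1:1 hypothesis (Σ ratio = 4, N = 88):
  black short-haired: 88 × 1/4 = 22
  black long-haired: 88 × 1/4 = 22
  brown short-haired: 88 × 1/4 = 22
  brown long-haired: 88 × 1/4 = 22
χ² = Σ (O − E)² / E
  black short-haired: (19 − 22)² / 22 = 0.4091
  black long-haired: (22 − 22)² / 22 = 0.0000
  brown short-haired: (25 − 22)² / 22 = 0.4091
  brown long-haired: (22 − 22)² / 22 = 0.0000
χ² = 0.4091 + 0.0000 + 0.4091 + 0.0000 = 0.8182 ≈ 0.818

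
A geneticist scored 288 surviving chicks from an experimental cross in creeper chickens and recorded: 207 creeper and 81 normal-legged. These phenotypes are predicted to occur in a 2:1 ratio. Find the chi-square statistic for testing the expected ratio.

3.516

Under the 2:1 hypothesis (Σ ratio = 3, N = 288):
  creeper: 288 × 2/3 = 192
  normal-legged: 288 × 1/3 = 96
χ² = Σ (O − E)² / E
  creeper: (207 − 192)² / 192 = 1.1719
  normal-legged: (81 − 96)² / 96 = 2.3438
χ² = 1.1719 + 2.3438 = 3.5157 ≈ 3.516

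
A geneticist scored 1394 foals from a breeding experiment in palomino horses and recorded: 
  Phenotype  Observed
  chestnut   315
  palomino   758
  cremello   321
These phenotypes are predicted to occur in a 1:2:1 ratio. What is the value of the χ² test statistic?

10.729

The 1:2:1 ratio has 4 parts, so with N = 1394 the expected counts are:
  chestnut: 1394 × 1/4 = 348.5
  palomino: 1394 × 2/4 = 697
  cremello: 1394 × 1/4 = 348.5
χ² = Σ (O − E)² / E
  chestnut: (315 − 348.5)² / 348.5 = 3.2202
  palomino: (758 − 697)² / 697 = 5.3386
  cremello: (321 − 348.5)² / 348.5 = 2.1700
χ² = 3.2202 + 5.3386 + 2.1700 = 10.7288 ≈ 10.729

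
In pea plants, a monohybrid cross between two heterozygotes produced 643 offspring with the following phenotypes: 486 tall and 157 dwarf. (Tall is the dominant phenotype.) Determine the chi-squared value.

0.117

For a monohybrid cross between heterozygotes with complete dominance, the expected phenotypic ratio is 3:1.
Total ratio parts = 4. Expected numbers out of 643:
  tall: 643 × 3/4 = 482.25
  dwarf: 643 × 1/4 = 160.75
χ² = Σ (O − E)² / E
  tall: (486 − 482.25)² / 482.25 = 0.0292
  dwarf: (157 − 160.75)² / 160.75 = 0.0875
χ² = 0.0292 + 0.0875 = 0.1167 ≈ 0.117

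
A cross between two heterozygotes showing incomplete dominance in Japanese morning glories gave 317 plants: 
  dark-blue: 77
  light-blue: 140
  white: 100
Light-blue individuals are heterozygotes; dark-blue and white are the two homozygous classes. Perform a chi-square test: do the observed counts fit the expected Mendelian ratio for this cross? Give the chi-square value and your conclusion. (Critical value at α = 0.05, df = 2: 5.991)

With incomplete dominance, a heterozygote × heterozygote cross gives a 1:2:1 phenotypic ratio.
Expected counts for N = 317 under a 1:2:1 ratio (total parts = 4):
  dark-blue: 317 × 1/4 = 79.25
  light-blue: 317 × 2/4 = 158.5
  white: 317 × 1/4 = 79.25
χ² = Σ (O − E)² / E
  dark-blue: (77 − 79.25)² / 79.25 = 0.0639
  light-blue: (140 − 158.5)² / 158.5 = 2.1593
  white: (100 − 79.25)² / 79.25 = 5.4330
χ² = 0.0639 + 2.1593 + 5.4330 = 7.6562 ≈ 7.656
Degrees of freedom = 3 − 1 = 2; critical value at α = 0.05 is 5.991.
Since 7.656 > 5.991, we reject the null hypothesis — the data do not fit the 1:2:1 ratio.

7.656; not consistent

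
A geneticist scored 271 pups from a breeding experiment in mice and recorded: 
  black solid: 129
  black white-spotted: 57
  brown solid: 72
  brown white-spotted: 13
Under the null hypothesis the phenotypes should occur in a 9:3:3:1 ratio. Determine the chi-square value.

Expected counts for N = 271 under a 9:3:3:1 ratio (total parts = 16):
  black solid: 271 × 9/16 = 152.4375
  black white-spotted: 271 × 3/16 = 50.8125
  brown solid: 271 × 3/16 = 50.8125
  brown white-spotted: 271 × 1/16 = 16.9375
χ² = Σ (O − E)² / E
  black solid: (129 − 152.4375)² / 152.4375 = 3.6036
  black white-spotted: (57 − 50.8125)² / 50.8125 = 0.7535
  brown solid: (72 − 50.8125)² / 50.8125 = 8.8346
  brown white-spotted: (13 − 16.9375)² / 16.9375 = 0.9154
χ² = 3.6036 + 0.7535 + 8.8346 + 0.9154 = 14.1071 ≈ 14.107

14.107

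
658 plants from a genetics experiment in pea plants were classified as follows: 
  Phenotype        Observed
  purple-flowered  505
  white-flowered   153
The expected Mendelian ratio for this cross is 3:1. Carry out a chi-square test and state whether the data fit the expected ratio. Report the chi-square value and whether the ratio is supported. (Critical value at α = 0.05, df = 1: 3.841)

Expected counts for N = 658 under a 3:1 ratio (total parts = 4):
  purple-flowered: 658 × 3/4 = 493.5
  white-flowered: 658 × 1/4 = 164.5
χ² = Σ (O − E)² / E
  purple-flowered: (505 − 493.5)² / 493.5 = 0.2680
  white-flowered: (153 − 164.5)² / 164.5 = 0.8040
χ² = 0.2680 + 0.8040 = 1.072
Degrees of freedom = 2 − 1 = 1; critical value at α = 0.05 is 3.841.
Since 1.072 < 3.841, we fail to reject the null hypothesis — the data are consistent with the 3:1 ratio.

1.072; consistent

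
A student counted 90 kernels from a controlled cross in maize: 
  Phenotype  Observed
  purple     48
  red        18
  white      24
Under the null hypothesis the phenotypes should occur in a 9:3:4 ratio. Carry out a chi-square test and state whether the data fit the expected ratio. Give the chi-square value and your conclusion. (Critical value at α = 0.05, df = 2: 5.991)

0.311; consistent

Under the 9:3:4 hypothesis (Σ ratio = 16, N = 90):
  purple: 90 × 9/16 = 50.625
  red: 90 × 3/16 = 16.875
  white: 90 × 4/16 = 22.5
χ² = Σ (O − E)² / E
  purple: (48 − 50.625)² / 50.625 = 0.1361
  red: (18 − 16.875)² / 16.875 = 0.0750
  white: (24 − 22.5)² / 22.5 = 0.1000
χ² = 0.1361 + 0.0750 + 0.1000 = 0.3111 ≈ 0.311
Degrees of freedom = 3 − 1 = 2; critical value at α = 0.05 is 5.991.
Since 0.311 < 5.991, we fail to reject the null hypothesis — the data are consistent with the 9:3:4 ratio.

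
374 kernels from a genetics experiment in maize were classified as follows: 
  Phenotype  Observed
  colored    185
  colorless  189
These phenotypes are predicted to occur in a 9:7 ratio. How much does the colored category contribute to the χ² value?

Expected counts for N = 374 under a 9:7 ratio (total parts = 16):
  colored: 374 × 9/16 = 210.375
  colorless: 374 × 7/16 = 163.625
Contribution of colored: (185 − 210.375)² / 210.375 = 3.0607

3.061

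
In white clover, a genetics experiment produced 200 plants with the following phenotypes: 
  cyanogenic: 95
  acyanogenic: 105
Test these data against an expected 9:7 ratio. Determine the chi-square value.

Under the 9:7 hypothesis (Σ ratio = 16, N = 200):
  cyanogenic: 200 × 9/16 = 112.5
  acyanogenic: 200 × 7/16 = 87.5
χ² = Σ (O − E)² / E
  cyanogenic: (95 − 112.5)² / 112.5 = 2.7222
  acyanogenic: (105 − 87.5)² / 87.5 = 3.5000
χ² = 2.7222 + 3.5000 = 6.2222 ≈ 6.222

6.222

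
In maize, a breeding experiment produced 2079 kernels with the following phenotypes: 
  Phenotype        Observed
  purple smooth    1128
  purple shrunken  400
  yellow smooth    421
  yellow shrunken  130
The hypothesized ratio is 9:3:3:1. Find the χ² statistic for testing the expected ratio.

4.230

Total ratio parts = 16. Expected numbers out of 2079:
  purple smooth: 2079 × 9/16 = 1169.4375
  purple shrunken: 2079 × 3/16 = 389.8125
  yellow smooth: 2079 × 3/16 = 389.8125
  yellow shrunken: 2079 × 1/16 = 129.9375
χ² = Σ (O − E)² / E
  purple smooth: (1128 − 1169.4375)² / 1169.4375 = 1.4683
  purple shrunken: (400 − 389.8125)² / 389.8125 = 0.2662
  yellow smooth: (421 − 389.8125)² / 389.8125 = 2.4952
  yellow shrunken: (130 − 129.9375)² / 129.9375 = 0.0000
χ² = 1.4683 + 0.2662 + 2.4952 + 0.0000 = 4.2297 ≈ 4.230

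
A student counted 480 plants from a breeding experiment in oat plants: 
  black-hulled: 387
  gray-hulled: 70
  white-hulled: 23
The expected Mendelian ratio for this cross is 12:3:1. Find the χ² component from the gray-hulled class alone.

4.444

Total ratio parts = 16. Expected numbers out of 480:
  black-hulled: 480 × 12/16 = 360
  gray-hulled: 480 × 3/16 = 90
  white-hulled: 480 × 1/16 = 30
Contribution of gray-hulled: (70 − 90)² / 90 = 4.4444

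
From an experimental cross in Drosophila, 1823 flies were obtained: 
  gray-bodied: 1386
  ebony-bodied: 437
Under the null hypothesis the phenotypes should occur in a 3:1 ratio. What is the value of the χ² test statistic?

The 3:1 ratio has 4 parts, so with N = 1823 the expected counts are:
  gray-bodied: 1823 × 3/4 = 1367.25
  ebony-bodied: 1823 × 1/4 = 455.75
χ² = Σ (O − E)² / E
  gray-bodied: (1386 − 1367.25)² / 1367.25 = 0.2571
  ebony-bodied: (437 − 455.75)² / 455.75 = 0.7714
χ² = 0.2571 + 0.7714 = 1.0285 ≈ 1.029

1.029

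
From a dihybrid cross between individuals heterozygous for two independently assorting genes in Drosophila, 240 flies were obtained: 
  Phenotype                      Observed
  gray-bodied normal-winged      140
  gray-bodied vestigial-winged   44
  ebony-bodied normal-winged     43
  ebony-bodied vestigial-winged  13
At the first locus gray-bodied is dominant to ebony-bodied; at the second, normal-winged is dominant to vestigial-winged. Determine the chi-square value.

0.563

A dihybrid F₂ with independent assortment and complete dominance at both loci gives a 9:3:3:1 phenotypic ratio.
Total ratio parts = 16. Expected numbers out of 240:
  gray-bodied normal-winged: 240 × 9/16 = 135
  gray-bodied vestigial-winged: 240 × 3/16 = 45
  ebony-bodied normal-winged: 240 × 3/16 = 45
  ebony-bodied vestigial-winged: 240 × 1/16 = 15
χ² = Σ (O − E)² / E
  gray-bodied normal-winged: (140 − 135)² / 135 = 0.1852
  gray-bodied vestigial-winged: (44 − 45)² / 45 = 0.0222
  ebony-bodied normal-winged: (43 − 45)² / 45 = 0.0889
  ebony-bodied vestigial-winged: (13 − 15)² / 15 = 0.2667
χ² = 0.1852 + 0.0222 + 0.0889 + 0.2667 = 0.563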